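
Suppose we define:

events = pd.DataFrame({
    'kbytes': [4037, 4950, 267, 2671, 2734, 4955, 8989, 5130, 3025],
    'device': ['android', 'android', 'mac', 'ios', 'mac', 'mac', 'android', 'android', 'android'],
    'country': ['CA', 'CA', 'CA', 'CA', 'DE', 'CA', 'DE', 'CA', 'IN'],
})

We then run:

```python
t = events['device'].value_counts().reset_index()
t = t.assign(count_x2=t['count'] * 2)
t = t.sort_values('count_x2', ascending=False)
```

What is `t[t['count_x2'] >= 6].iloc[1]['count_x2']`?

6

value_counts of device:
device
android    5
mac        3
ios        1
Name: count, dtype: int64
reset_index():
    device  count
0  android      5
1      mac      3
2      ios      1
add column count_x2 = t['count'] * 2:
    device  count  count_x2
0  android      5        10
1      mac      3         6
2      ios      1         2
sort by count_x2 descending:
    device  count  count_x2
0  android      5        10
1      mac      3         6
2      ios      1         2
filter rows where count_x2 >= 6:
    device  count  count_x2
0  android      5        10
1      mac      3         6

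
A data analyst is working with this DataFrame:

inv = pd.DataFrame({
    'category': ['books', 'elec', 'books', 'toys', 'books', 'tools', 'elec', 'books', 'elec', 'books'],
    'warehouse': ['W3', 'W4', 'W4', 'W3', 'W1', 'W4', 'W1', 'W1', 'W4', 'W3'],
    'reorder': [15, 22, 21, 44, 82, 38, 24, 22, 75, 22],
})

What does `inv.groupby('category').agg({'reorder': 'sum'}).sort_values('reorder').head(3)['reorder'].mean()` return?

group by category, sum of reorder:
          reorder
category         
books         162
elec          121
tools          38
toys           44
sort by reorder:
          reorder
category         
tools          38
toys           44
elec          121
books         162
take first 3 rows:
          reorder
category         
tools          38
toys           44
elec          121
The mean of column 'reorder' is 67.6666666667.

67.6666666667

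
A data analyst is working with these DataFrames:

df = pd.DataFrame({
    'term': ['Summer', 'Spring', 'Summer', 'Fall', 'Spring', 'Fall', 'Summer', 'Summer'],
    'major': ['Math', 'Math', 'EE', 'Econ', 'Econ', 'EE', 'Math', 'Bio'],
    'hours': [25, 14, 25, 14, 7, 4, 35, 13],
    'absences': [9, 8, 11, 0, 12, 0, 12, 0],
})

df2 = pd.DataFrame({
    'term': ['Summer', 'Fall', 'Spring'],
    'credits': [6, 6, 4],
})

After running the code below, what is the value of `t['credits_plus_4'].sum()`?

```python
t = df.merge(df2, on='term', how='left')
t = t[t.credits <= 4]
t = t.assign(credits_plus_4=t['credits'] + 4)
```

merge on 'term' (how='left') → 8 rows:
     term major  hours  absences  credits
0  Summer  Math     25         9        6
1  Spring  Math     14         8        4
2  Summer    EE     25        11        6
3    Fall  Econ     14         0        6
4  Spring  Econ      7        12        4
5    Fall    EE      4         0        6
6  Summer  Math     35        12        6
7  Summer   Bio     13         0        6
filter rows where credits <= 4:
     term major  hours  absences  credits
1  Spring  Math     14         8        4
4  Spring  Econ      7        12        4
add column credits_plus_4 = t['credits'] + 4:
     term major  hours  absences  credits  credits_plus_4
1  Spring  Math     14         8        4               8
4  Spring  Econ      7        12        4               8
sum of column 'credits_plus_4' → 16

16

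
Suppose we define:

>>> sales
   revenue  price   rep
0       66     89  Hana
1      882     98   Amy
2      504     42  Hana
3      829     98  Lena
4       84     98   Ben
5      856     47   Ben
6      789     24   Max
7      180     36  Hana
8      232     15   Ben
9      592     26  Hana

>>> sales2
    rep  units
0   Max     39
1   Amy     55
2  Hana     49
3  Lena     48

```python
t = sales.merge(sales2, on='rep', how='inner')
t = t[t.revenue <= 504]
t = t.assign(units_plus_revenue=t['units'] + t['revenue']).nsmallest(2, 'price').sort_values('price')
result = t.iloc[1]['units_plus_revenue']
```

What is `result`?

553

merge on 'rep' (how='inner') → 7 rows:
   revenue  price   rep  units
0       66     89  Hana     49
1      882     98   Amy     55
2      504     42  Hana     49
3      829     98  Lena     48
4      789     24   Max     39
5      180     36  Hana     49
6      592     26  Hana     49
filter rows where revenue <= 504:
   revenue  price   rep  units
0       66     89  Hana     49
2      504     42  Hana     49
5      180     36  Hana     49
add column units_plus_revenue = t['units'] + t['revenue']:
   revenue  price   rep  units  units_plus_revenue
0       66     89  Hana     49                 115
2      504     42  Hana     49                 553
5      180     36  Hana     49                 229
take 2 rows with smallest price:
   revenue  price   rep  units  units_plus_revenue
5      180     36  Hana     49                 229
2      504     42  Hana     49                 553
sort by price:
   revenue  price   rep  units  units_plus_revenue
5      180     36  Hana     49                 229
2      504     42  Hana     49                 553
Reading off the value at position 1, column 'units_plus_revenue', we get 553.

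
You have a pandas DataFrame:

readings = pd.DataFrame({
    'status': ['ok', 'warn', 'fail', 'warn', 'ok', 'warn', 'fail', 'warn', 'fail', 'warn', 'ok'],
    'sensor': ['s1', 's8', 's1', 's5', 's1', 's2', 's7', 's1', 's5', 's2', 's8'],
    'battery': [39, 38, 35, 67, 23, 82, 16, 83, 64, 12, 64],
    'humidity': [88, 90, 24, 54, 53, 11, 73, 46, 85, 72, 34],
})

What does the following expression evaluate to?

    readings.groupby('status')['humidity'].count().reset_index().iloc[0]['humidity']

3

group by status, count of humidity:
status
fail    3
ok      3
warn    5
Name: humidity, dtype: int64
reset_index():
  status  humidity
0   fail         3
1     ok         3
2   warn         5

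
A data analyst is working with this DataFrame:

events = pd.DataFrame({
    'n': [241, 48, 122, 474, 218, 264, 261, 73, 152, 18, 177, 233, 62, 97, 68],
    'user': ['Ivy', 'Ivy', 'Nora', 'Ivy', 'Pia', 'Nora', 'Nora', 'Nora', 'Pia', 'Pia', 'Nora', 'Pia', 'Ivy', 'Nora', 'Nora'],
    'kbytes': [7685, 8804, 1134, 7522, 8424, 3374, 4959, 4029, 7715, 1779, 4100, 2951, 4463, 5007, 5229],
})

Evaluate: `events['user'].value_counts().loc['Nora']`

7

value_counts of user:
user
Nora    7
Ivy     4
Pia     4
Name: count, dtype: int64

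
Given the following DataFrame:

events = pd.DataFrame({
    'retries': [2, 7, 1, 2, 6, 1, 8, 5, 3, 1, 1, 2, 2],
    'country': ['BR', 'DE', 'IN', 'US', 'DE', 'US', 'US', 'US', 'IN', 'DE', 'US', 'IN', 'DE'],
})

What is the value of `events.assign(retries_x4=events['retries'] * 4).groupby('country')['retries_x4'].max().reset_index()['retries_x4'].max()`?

add column retries_x4 = events['retries'] * 4:
    retries country  retries_x4
0         2      BR           8
1         7      DE          28
2         1      IN           4
3         2      US           8
4         6      DE          24
5         1      US           4
6         8      US          32
7         5      US          20
8         3      IN          12
9         1      DE           4
10        1      US           4
11        2      IN           8
12        2      DE           8
group by country, max of retries_x4:
country
BR     8
DE    28
IN    12
US    32
Name: retries_x4, dtype: int64
reset_index():
  country  retries_x4
0      BR           8
1      DE          28
2      IN          12
3      US          32
Then the max of column 'retries_x4': 32

32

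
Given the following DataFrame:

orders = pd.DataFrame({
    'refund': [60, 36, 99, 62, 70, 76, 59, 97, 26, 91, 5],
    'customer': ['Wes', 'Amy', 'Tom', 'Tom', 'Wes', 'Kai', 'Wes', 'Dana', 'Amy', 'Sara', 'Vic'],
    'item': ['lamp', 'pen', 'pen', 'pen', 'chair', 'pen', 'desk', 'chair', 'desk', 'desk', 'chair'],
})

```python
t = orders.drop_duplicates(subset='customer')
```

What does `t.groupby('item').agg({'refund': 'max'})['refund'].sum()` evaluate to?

drop duplicate customer (keep=first):
    refund customer   item
0       60      Wes   lamp
1       36      Amy    pen
2       99      Tom    pen
5       76      Kai    pen
7       97     Dana  chair
9       91     Sara   desk
10       5      Vic  chair
group by item, max of refund:
       refund
item         
chair      97
desk       91
lamp       60
pen        99
The sum of column 'refund' is 347.

347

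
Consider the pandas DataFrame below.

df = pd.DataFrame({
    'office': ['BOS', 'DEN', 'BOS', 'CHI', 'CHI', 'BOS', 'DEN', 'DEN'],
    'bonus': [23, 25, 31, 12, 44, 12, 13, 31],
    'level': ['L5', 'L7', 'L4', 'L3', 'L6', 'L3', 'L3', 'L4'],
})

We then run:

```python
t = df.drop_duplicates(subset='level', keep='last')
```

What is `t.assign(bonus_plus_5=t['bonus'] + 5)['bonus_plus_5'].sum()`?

drop duplicate level (keep=last):
  office  bonus level
0    BOS     23    L5
1    DEN     25    L7
4    CHI     44    L6
6    DEN     13    L3
7    DEN     31    L4
add column bonus_plus_5 = t['bonus'] + 5:
  office  bonus level  bonus_plus_5
0    BOS     23    L5            28
1    DEN     25    L7            30
4    CHI     44    L6            49
6    DEN     13    L3            18
7    DEN     31    L4            36

161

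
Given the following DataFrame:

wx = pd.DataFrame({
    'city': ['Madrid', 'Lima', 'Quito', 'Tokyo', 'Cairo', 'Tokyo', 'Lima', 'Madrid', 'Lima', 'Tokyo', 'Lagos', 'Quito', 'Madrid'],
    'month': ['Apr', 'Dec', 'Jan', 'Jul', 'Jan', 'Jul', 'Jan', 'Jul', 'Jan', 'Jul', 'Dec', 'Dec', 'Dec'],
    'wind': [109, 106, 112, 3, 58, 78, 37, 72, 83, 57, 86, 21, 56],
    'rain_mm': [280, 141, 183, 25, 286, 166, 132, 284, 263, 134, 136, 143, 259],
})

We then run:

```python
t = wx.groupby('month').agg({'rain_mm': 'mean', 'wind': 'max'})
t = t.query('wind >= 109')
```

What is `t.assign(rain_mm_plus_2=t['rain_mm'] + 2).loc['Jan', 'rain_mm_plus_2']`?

218.0

group by month: mean(rain_mm), max(wind):
       rain_mm  wind
month               
Apr     280.00   109
Dec     169.75   106
Jan     216.00   112
Jul     152.25    78
filter rows where wind >= 109:
       rain_mm  wind
month               
Apr      280.0   109
Jan      216.0   112
add column rain_mm_plus_2 = t['rain_mm'] + 2:
       rain_mm  wind  rain_mm_plus_2
month                               
Apr      280.0   109           282.0
Jan      216.0   112           218.0
Reading off the value at row 'Jan', column 'rain_mm_plus_2', we get 218.0.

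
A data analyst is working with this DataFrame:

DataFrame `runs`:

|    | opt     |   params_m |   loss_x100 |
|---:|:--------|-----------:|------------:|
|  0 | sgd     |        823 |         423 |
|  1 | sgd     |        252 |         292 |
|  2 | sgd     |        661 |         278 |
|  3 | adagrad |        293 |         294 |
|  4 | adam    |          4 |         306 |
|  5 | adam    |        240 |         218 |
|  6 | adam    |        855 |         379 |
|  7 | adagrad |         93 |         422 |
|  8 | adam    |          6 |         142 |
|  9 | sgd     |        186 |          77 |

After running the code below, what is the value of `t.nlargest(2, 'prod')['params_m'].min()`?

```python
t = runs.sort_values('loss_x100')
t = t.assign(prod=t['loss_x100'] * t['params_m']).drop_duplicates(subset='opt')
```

186

sort by loss_x100:
       opt  params_m  loss_x100
9      sgd       186         77
8     adam         6        142
5     adam       240        218
2      sgd       661        278
1      sgd       252        292
3  adagrad       293        294
4     adam         4        306
6     adam       855        379
7  adagrad        93        422
0      sgd       823        423
add column prod = t['loss_x100'] * t['params_m']:
       opt  params_m  loss_x100    prod
9      sgd       186         77   14322
8     adam         6        142     852
5     adam       240        218   52320
2      sgd       661        278  183758
1      sgd       252        292   73584
3  adagrad       293        294   86142
4     adam         4        306    1224
6     adam       855        379  324045
7  adagrad        93        422   39246
0      sgd       823        423  348129
drop duplicate opt (keep=first):
       opt  params_m  loss_x100   prod
9      sgd       186         77  14322
8     adam         6        142    852
3  adagrad       293        294  86142
take 2 rows with largest prod:
       opt  params_m  loss_x100   prod
3  adagrad       293        294  86142
9      sgd       186         77  14322
Finally, min of column 'params_m' = 186.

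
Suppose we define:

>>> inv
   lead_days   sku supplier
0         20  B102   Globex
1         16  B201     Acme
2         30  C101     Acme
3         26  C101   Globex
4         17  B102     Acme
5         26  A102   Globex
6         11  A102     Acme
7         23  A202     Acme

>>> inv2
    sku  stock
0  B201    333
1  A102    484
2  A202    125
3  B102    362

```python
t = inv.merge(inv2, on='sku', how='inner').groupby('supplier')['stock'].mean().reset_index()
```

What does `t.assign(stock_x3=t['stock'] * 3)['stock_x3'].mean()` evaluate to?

merge on 'sku' (how='inner') → 6 rows:
   lead_days   sku supplier  stock
0         20  B102   Globex    362
1         16  B201     Acme    333
2         17  B102     Acme    362
3         26  A102   Globex    484
4         11  A102     Acme    484
5         23  A202     Acme    125
group by supplier, mean of stock:
supplier
Acme      326.0
Globex    423.0
Name: stock, dtype: float64
reset_index():
  supplier  stock
0     Acme  326.0
1   Globex  423.0
add column stock_x3 = t['stock'] * 3:
  supplier  stock  stock_x3
0     Acme  326.0     978.0
1   Globex  423.0    1269.0

1123.5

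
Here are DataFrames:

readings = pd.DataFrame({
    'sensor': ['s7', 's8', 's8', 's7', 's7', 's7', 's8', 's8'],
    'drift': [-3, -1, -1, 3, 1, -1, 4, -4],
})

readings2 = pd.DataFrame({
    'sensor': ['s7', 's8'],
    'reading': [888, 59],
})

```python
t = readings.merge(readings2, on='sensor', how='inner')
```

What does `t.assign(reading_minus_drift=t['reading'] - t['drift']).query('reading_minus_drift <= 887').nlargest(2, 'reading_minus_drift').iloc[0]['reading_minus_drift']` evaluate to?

merge on 'sensor' (how='inner') → 8 rows:
  sensor  drift  reading
0     s7     -3      888
1     s8     -1       59
2     s8     -1       59
3     s7      3      888
4     s7      1      888
5     s7     -1      888
6     s8      4       59
7     s8     -4       59
add column reading_minus_drift = t['reading'] - t['drift']:
  sensor  drift  reading  reading_minus_drift
0     s7     -3      888                  891
1     s8     -1       59                   60
2     s8     -1       59                   60
3     s7      3      888                  885
4     s7      1      888                  887
5     s7     -1      888                  889
6     s8      4       59                   55
7     s8     -4       59                   63
filter rows where reading_minus_drift <= 887:
  sensor  drift  reading  reading_minus_drift
1     s8     -1       59                   60
2     s8     -1       59                   60
3     s7      3      888                  885
4     s7      1      888                  887
6     s8      4       59                   55
7     s8     -4       59                   63
take 2 rows with largest reading_minus_drift:
  sensor  drift  reading  reading_minus_drift
4     s7      1      888                  887
3     s7      3      888                  885

887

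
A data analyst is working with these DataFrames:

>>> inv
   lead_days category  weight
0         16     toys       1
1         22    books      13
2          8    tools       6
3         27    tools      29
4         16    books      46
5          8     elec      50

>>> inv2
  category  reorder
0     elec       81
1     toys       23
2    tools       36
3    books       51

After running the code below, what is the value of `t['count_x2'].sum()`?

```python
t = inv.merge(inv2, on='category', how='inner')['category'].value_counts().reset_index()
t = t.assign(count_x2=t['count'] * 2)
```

merge on 'category' (how='inner') → 6 rows:
   lead_days category  weight  reorder
0         16     toys       1       23
1         22    books      13       51
2          8    tools       6       36
3         27    tools      29       36
4         16    books      46       51
5          8     elec      50       81
value_counts of category:
category
books    2
tools    2
toys     1
elec     1
Name: count, dtype: int64
reset_index():
  category  count
0    books      2
1    tools      2
2     toys      1
3     elec      1
add column count_x2 = t['count'] * 2:
  category  count  count_x2
0    books      2         4
1    tools      2         4
2     toys      1         2
3     elec      1         2
The sum of column 'count_x2' is 12.

12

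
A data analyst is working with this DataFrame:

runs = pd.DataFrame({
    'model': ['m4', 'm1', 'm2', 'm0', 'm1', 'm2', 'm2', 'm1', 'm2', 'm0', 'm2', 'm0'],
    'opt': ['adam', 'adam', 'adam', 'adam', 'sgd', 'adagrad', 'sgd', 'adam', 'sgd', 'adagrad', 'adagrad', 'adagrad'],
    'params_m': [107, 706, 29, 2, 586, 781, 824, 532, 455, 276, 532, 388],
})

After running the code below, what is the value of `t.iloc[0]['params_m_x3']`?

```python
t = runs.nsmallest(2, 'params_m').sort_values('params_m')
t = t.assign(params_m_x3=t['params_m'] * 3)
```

6

take 2 rows with smallest params_m:
  model   opt  params_m
3    m0  adam         2
2    m2  adam        29
sort by params_m:
  model   opt  params_m
3    m0  adam         2
2    m2  adam        29
add column params_m_x3 = t['params_m'] * 3:
  model   opt  params_m  params_m_x3
3    m0  adam         2            6
2    m2  adam        29           87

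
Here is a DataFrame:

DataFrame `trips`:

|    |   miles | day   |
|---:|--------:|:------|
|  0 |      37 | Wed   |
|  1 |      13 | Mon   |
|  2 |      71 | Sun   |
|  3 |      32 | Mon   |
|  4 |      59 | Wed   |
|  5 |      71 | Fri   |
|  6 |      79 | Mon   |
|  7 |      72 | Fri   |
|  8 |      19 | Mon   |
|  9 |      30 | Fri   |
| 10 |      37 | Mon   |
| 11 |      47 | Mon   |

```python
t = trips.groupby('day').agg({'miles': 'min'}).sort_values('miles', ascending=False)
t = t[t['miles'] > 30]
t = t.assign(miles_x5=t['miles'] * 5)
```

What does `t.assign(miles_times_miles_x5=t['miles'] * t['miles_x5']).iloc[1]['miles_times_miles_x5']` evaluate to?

group by day, min of miles:
     miles
day       
Fri     30
Mon     13
Sun     71
Wed     37
sort by miles descending:
     miles
day       
Sun     71
Wed     37
Fri     30
Mon     13
filter rows where miles > 30:
     miles
day       
Sun     71
Wed     37
add column miles_x5 = t['miles'] * 5:
     miles  miles_x5
day                 
Sun     71       355
Wed     37       185
add column miles_times_miles_x5 = t['miles'] * t['miles_x5']:
     miles  miles_x5  miles_times_miles_x5
day                                       
Sun     71       355                 25205
Wed     37       185                  6845
Then the value at position 1, column 'miles_times_miles_x5': 6845

6845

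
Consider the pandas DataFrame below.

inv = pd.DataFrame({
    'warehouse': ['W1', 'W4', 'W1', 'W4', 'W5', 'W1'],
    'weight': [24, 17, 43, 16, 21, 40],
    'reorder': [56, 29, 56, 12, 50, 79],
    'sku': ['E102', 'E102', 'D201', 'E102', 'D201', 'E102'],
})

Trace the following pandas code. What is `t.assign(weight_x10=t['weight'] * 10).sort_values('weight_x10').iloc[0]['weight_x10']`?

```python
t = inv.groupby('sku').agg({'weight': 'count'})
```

20

group by sku, count of weight:
      weight
sku         
D201       2
E102       4
add column weight_x10 = t['weight'] * 10:
      weight  weight_x10
sku                     
D201       2          20
E102       4          40
sort by weight_x10:
      weight  weight_x10
sku                     
D201       2          20
E102       4          40
Taking the value at position 0, column 'weight_x10' gives 20.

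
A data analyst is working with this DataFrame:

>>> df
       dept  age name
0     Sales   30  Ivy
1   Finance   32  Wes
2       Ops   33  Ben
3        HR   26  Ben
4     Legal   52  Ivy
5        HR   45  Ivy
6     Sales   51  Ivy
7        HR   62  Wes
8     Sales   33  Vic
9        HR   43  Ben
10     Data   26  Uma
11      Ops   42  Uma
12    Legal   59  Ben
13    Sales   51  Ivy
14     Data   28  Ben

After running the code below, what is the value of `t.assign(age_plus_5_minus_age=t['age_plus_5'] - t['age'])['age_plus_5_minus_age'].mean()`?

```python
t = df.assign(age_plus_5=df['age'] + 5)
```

5.0

add column age_plus_5 = df['age'] + 5:
       dept  age name  age_plus_5
0     Sales   30  Ivy          35
1   Finance   32  Wes          37
2       Ops   33  Ben          38
3        HR   26  Ben          31
4     Legal   52  Ivy          57
5        HR   45  Ivy          50
6     Sales   51  Ivy          56
7        HR   62  Wes          67
8     Sales   33  Vic          38
9        HR   43  Ben          48
10     Data   26  Uma          31
11      Ops   42  Uma          47
12    Legal   59  Ben          64
13    Sales   51  Ivy          56
14     Data   28  Ben          33
add column age_plus_5_minus_age = t['age_plus_5'] - t['age']:
       dept  age name  age_plus_5  age_plus_5_minus_age
0     Sales   30  Ivy          35                     5
1   Finance   32  Wes          37                     5
2       Ops   33  Ben          38                     5
3        HR   26  Ben          31                     5
4     Legal   52  Ivy          57                     5
5        HR   45  Ivy          50                     5
6     Sales   51  Ivy          56                     5
7        HR   62  Wes          67                     5
8     Sales   33  Vic          38                     5
9        HR   43  Ben          48                     5
10     Data   26  Uma          31                     5
11      Ops   42  Uma          47                     5
12    Legal   59  Ben          64                     5
13    Sales   51  Ivy          56                     5
14     Data   28  Ben          33                     5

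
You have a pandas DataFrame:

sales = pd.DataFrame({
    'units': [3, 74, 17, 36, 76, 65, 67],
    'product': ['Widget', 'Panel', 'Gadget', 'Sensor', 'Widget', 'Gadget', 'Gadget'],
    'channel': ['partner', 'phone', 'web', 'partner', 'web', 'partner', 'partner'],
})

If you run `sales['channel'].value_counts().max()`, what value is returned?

value_counts of channel:
channel
partner    4
web        2
phone      1
Name: count, dtype: int64
So max() = 4.

4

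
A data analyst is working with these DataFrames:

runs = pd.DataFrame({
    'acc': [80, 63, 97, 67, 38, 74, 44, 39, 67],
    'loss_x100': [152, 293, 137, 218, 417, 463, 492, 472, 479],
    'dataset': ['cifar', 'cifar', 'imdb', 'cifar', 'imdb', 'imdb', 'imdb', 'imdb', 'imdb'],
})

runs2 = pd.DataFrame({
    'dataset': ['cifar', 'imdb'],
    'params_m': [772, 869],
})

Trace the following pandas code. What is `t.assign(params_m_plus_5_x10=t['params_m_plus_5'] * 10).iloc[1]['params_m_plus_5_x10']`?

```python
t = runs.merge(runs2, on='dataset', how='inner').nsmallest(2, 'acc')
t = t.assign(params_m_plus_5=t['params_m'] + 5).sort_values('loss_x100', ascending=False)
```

merge on 'dataset' (how='inner') → 9 rows:
   acc  loss_x100 dataset  params_m
0   80        152   cifar       772
1   63        293   cifar       772
2   97        137    imdb       869
3   67        218   cifar       772
4   38        417    imdb       869
5   74        463    imdb       869
6   44        492    imdb       869
7   39        472    imdb       869
8   67        479    imdb       869
take 2 rows with smallest acc:
   acc  loss_x100 dataset  params_m
4   38        417    imdb       869
7   39        472    imdb       869
add column params_m_plus_5 = t['params_m'] + 5:
   acc  loss_x100 dataset  params_m  params_m_plus_5
4   38        417    imdb       869              874
7   39        472    imdb       869              874
sort by loss_x100 descending:
   acc  loss_x100 dataset  params_m  params_m_plus_5
7   39        472    imdb       869              874
4   38        417    imdb       869              874
add column params_m_plus_5_x10 = t['params_m_plus_5'] * 10:
   acc  loss_x100 dataset  params_m  params_m_plus_5  params_m_plus_5_x10
7   39        472    imdb       869              874                 8740
4   38        417    imdb       869              874                 8740
So iloc[1]['params_m_plus_5_x10'] = 8740.

8740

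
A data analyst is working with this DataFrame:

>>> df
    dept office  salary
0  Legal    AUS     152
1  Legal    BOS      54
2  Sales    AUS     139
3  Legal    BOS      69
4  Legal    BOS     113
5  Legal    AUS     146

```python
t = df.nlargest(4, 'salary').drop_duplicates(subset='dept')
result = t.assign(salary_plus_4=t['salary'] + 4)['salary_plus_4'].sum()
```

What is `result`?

299

take 4 rows with largest salary:
    dept office  salary
0  Legal    AUS     152
5  Legal    AUS     146
2  Sales    AUS     139
4  Legal    BOS     113
drop duplicate dept (keep=first):
    dept office  salary
0  Legal    AUS     152
2  Sales    AUS     139
add column salary_plus_4 = t['salary'] + 4:
    dept office  salary  salary_plus_4
0  Legal    AUS     152            156
2  Sales    AUS     139            143
The sum of column 'salary_plus_4' is 299.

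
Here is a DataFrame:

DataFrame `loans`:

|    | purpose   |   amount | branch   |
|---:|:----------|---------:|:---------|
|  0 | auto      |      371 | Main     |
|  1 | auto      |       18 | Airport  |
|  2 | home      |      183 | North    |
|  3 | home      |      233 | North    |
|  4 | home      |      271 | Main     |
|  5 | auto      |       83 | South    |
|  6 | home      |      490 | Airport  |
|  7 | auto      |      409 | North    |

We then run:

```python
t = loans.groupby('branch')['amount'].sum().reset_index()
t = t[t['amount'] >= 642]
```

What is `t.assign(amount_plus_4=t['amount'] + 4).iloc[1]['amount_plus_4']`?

group by branch, sum of amount:
branch
Airport    508
Main       642
North      825
South       83
Name: amount, dtype: int64
reset_index():
    branch  amount
0  Airport     508
1     Main     642
2    North     825
3    South      83
filter rows where amount >= 642:
  branch  amount
1   Main     642
2  North     825
add column amount_plus_4 = t['amount'] + 4:
  branch  amount  amount_plus_4
1   Main     642            646
2  North     825            829
The value at position 1, column 'amount_plus_4' is 829.

829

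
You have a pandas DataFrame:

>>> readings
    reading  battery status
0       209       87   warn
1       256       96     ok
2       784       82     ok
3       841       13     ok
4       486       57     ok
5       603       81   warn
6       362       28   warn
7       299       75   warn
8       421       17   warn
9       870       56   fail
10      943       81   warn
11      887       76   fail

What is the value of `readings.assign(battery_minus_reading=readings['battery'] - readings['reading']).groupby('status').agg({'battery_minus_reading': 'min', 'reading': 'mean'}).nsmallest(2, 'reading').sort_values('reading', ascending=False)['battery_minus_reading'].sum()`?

-1690

add column battery_minus_reading = readings['battery'] - readings['reading']:
    reading  battery status  battery_minus_reading
0       209       87   warn                   -122
1       256       96     ok                   -160
2       784       82     ok                   -702
3       841       13     ok                   -828
4       486       57     ok                   -429
5       603       81   warn                   -522
6       362       28   warn                   -334
7       299       75   warn                   -224
8       421       17   warn                   -404
9       870       56   fail                   -814
10      943       81   warn                   -862
11      887       76   fail                   -811
group by status: min(battery_minus_reading), mean(reading):
        battery_minus_reading     reading
status                                   
fail                     -814  878.500000
ok                       -828  591.750000
warn                     -862  472.833333
take 2 rows with smallest reading:
        battery_minus_reading     reading
status                                   
warn                     -862  472.833333
ok                       -828  591.750000
sort by reading descending:
        battery_minus_reading     reading
status                                   
ok                       -828  591.750000
warn                     -862  472.833333
Then the sum of column 'battery_minus_reading': -1690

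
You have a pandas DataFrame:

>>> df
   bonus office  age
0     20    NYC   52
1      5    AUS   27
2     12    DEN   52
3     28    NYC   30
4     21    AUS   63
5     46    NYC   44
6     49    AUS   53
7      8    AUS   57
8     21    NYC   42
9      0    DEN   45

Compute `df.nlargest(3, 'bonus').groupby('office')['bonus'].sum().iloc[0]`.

49

take 3 rows with largest bonus:
   bonus office  age
6     49    AUS   53
5     46    NYC   44
3     28    NYC   30
group by office, sum of bonus:
office
AUS    49
NYC    74
Name: bonus, dtype: int64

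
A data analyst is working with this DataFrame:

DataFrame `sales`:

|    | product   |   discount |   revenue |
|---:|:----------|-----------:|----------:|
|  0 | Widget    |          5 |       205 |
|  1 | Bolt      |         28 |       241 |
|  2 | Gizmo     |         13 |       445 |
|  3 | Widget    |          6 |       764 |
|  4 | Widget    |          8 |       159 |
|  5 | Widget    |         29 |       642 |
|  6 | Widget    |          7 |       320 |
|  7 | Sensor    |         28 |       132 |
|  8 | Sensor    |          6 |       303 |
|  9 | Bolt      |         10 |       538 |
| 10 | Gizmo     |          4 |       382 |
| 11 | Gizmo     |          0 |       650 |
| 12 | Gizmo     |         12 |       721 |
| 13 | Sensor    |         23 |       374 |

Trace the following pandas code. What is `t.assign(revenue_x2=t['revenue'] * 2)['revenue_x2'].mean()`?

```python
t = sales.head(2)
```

take first 2 rows:
  product  discount  revenue
0  Widget         5      205
1    Bolt        28      241
add column revenue_x2 = t['revenue'] * 2:
  product  discount  revenue  revenue_x2
0  Widget         5      205         410
1    Bolt        28      241         482

446.0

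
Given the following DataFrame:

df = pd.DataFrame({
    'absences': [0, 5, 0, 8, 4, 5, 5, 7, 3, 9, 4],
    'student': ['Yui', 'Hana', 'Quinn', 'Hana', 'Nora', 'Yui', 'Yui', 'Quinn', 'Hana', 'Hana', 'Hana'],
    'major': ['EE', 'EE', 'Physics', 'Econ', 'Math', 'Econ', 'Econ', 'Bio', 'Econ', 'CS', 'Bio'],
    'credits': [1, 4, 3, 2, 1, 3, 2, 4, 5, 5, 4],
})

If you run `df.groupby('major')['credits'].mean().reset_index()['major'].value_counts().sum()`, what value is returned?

group by major, mean of credits:
major
Bio        4.0
CS         5.0
EE         2.5
Econ       3.0
Math       1.0
Physics    3.0
Name: credits, dtype: float64
reset_index():
     major  credits
0      Bio      4.0
1       CS      5.0
2       EE      2.5
3     Econ      3.0
4     Math      1.0
5  Physics      3.0
value_counts of major:
major
Bio        1
CS         1
EE         1
Econ       1
Math       1
Physics    1
Name: count, dtype: int64
So sum() = 6.

6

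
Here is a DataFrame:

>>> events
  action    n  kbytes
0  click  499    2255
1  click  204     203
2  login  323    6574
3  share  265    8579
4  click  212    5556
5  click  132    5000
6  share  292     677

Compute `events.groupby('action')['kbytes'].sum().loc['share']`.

group by action, sum of kbytes:
action
click    13014
login     6574
share     9256
Name: kbytes, dtype: int64

9256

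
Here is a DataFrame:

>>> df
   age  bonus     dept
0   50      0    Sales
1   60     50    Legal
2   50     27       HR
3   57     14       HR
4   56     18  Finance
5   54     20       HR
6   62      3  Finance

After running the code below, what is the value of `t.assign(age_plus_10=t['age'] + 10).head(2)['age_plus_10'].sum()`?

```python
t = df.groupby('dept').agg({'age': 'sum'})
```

299

group by dept, sum of age:
         age
dept        
Finance  118
HR       161
Legal     60
Sales     50
add column age_plus_10 = t['age'] + 10:
         age  age_plus_10
dept                     
Finance  118          128
HR       161          171
Legal     60           70
Sales     50           60
take first 2 rows:
         age  age_plus_10
dept                     
Finance  118          128
HR       161          171
Taking the sum of column 'age_plus_10' gives 299.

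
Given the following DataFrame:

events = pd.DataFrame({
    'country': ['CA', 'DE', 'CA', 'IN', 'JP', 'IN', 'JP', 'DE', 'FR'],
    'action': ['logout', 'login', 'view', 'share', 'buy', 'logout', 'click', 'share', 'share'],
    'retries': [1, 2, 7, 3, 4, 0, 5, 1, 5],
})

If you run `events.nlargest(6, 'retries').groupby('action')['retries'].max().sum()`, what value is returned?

23

take 6 rows with largest retries:
  country action  retries
2      CA   view        7
6      JP  click        5
8      FR  share        5
4      JP    buy        4
3      IN  share        3
1      DE  login        2
group by action, max of retries:
action
buy      4
click    5
login    2
share    5
view     7
Name: retries, dtype: int64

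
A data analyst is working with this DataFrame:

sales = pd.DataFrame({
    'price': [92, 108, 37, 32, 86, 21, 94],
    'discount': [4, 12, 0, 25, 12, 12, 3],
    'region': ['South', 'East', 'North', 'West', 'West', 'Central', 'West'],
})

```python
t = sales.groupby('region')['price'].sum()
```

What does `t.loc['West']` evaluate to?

212

group by region, sum of price:
region
Central     21
East       108
North       37
South       92
West       212
Name: price, dtype: int64
Finally, value at index 'West' = 212.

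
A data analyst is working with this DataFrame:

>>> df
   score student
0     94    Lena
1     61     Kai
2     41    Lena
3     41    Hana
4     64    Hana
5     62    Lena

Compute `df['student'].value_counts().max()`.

value_counts of student:
student
Lena    3
Hana    2
Kai     1
Name: count, dtype: int64

3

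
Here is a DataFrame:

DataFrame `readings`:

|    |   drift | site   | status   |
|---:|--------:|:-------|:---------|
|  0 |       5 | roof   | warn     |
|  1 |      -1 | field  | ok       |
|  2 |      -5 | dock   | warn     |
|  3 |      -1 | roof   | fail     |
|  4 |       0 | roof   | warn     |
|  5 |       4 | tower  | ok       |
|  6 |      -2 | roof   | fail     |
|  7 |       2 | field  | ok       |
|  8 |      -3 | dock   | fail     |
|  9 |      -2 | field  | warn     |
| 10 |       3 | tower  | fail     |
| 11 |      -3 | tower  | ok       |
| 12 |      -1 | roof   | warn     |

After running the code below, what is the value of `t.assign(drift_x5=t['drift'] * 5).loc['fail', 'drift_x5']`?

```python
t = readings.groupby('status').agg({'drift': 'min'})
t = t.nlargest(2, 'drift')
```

group by status, min of drift:
        drift
status       
fail       -3
ok         -3
warn       -5
take 2 rows with largest drift:
        drift
status       
fail       -3
ok         -3
add column drift_x5 = t['drift'] * 5:
        drift  drift_x5
status                 
fail       -3       -15
ok         -3       -15
Reading off the value at row 'fail', column 'drift_x5', we get -15.

-15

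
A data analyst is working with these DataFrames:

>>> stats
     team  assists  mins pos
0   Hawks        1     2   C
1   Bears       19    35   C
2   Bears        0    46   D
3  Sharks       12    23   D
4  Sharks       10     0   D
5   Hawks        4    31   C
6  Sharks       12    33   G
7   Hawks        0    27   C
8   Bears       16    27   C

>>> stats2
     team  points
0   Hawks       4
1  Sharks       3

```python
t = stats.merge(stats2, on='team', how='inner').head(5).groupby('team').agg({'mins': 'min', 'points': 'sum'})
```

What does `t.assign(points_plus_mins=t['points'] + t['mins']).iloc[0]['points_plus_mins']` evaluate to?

10

merge on 'team' (how='inner') → 6 rows:
     team  assists  mins pos  points
0   Hawks        1     2   C       4
1  Sharks       12    23   D       3
2  Sharks       10     0   D       3
3   Hawks        4    31   C       4
4  Sharks       12    33   G       3
5   Hawks        0    27   C       4
take first 5 rows:
     team  assists  mins pos  points
0   Hawks        1     2   C       4
1  Sharks       12    23   D       3
2  Sharks       10     0   D       3
3   Hawks        4    31   C       4
4  Sharks       12    33   G       3
group by team: min(mins), sum(points):
        mins  points
team                
Hawks      2       8
Sharks     0       9
add column points_plus_mins = t['points'] + t['mins']:
        mins  points  points_plus_mins
team                                  
Hawks      2       8                10
Sharks     0       9                 9
value at position 0, column 'points_plus_mins' → 10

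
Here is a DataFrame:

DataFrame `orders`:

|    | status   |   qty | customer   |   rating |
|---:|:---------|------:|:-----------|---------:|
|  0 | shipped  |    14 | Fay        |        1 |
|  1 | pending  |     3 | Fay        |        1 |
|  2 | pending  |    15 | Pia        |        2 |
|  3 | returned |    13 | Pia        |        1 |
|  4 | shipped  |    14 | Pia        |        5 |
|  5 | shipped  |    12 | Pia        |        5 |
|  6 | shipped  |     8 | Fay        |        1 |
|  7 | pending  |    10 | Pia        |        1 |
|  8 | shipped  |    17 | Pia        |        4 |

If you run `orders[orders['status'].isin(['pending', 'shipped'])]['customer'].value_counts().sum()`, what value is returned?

filter rows where status in ['pending', 'shipped']:
    status  qty customer  rating
0  shipped   14      Fay       1
1  pending    3      Fay       1
2  pending   15      Pia       2
4  shipped   14      Pia       5
5  shipped   12      Pia       5
6  shipped    8      Fay       1
7  pending   10      Pia       1
8  shipped   17      Pia       4
value_counts of customer:
customer
Pia    5
Fay    3
Name: count, dtype: int64
sum of the resulting series → 8

8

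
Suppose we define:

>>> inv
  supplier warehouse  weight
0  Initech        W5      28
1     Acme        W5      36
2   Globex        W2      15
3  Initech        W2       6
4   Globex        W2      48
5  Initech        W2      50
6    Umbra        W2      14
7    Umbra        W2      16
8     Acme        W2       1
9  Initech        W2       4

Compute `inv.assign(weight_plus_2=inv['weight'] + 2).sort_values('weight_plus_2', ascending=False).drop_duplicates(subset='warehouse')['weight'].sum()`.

86

add column weight_plus_2 = inv['weight'] + 2:
  supplier warehouse  weight  weight_plus_2
0  Initech        W5      28             30
1     Acme        W5      36             38
2   Globex        W2      15             17
3  Initech        W2       6              8
4   Globex        W2      48             50
5  Initech        W2      50             52
6    Umbra        W2      14             16
7    Umbra        W2      16             18
8     Acme        W2       1              3
9  Initech        W2       4              6
sort by weight_plus_2 descending:
  supplier warehouse  weight  weight_plus_2
5  Initech        W2      50             52
4   Globex        W2      48             50
1     Acme        W5      36             38
0  Initech        W5      28             30
7    Umbra        W2      16             18
2   Globex        W2      15             17
6    Umbra        W2      14             16
3  Initech        W2       6              8
9  Initech        W2       4              6
8     Acme        W2       1              3
drop duplicate warehouse (keep=first):
  supplier warehouse  weight  weight_plus_2
5  Initech        W2      50             52
1     Acme        W5      36             38
The sum of column 'weight' is 86.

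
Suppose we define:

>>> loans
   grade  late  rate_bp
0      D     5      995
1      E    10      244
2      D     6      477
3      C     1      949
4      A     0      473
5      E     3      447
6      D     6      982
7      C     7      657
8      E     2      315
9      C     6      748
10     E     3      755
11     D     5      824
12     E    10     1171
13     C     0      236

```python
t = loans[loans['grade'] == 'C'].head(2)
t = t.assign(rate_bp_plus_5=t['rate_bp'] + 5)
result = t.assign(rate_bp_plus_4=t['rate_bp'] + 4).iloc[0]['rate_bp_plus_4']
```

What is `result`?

filter rows where grade == 'C':
   grade  late  rate_bp
3      C     1      949
7      C     7      657
9      C     6      748
13     C     0      236
take first 2 rows:
  grade  late  rate_bp
3     C     1      949
7     C     7      657
add column rate_bp_plus_5 = t['rate_bp'] + 5:
  grade  late  rate_bp  rate_bp_plus_5
3     C     1      949             954
7     C     7      657             662
add column rate_bp_plus_4 = t['rate_bp'] + 4:
  grade  late  rate_bp  rate_bp_plus_5  rate_bp_plus_4
3     C     1      949             954             953
7     C     7      657             662             661
Reading off the value at position 0, column 'rate_bp_plus_4', we get 953.

953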